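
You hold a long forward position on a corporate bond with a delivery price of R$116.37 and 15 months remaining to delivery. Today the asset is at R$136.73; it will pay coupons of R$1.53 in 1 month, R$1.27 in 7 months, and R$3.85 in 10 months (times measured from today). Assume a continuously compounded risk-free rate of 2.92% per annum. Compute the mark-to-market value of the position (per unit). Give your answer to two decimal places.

R$18.00

PV(remaining coupons) I = 1.53·e^(−0.0292·1/12) + 1.27·e^(−0.0292·7/12) + 3.85·e^(−0.0292·10/12) = 6.5323
Current forward F = (S − I)·e^(rT) = (136.73 − 6.5323)·e^(0.0292·15/12) = 130.1977 × 1.037174 = 135.0377
Value (long) = (F − K)·e^(−rT) = (135.0377 − 116.37) × 0.964158 = 17.9986
Value = R$18.00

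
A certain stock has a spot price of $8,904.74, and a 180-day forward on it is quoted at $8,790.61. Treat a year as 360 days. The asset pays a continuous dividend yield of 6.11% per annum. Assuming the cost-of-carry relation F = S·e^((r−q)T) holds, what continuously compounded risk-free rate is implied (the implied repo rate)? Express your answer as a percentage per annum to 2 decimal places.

3.53%

From F = S·e^((r−q)T): (r − q) = ln(F/S)/T
ln(8790.61/8904.74) = ln(0.987183) = -0.012900
(r − q) = -0.012900 / (180/360) = -0.025800
r = ln(F/S)/T + q = -0.025800 + 0.0611 = 0.035300
r = 3.53%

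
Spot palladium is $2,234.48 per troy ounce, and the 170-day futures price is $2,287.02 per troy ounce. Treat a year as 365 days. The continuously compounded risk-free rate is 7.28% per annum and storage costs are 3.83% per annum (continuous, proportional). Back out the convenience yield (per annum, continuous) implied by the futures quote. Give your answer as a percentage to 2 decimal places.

6.12%

F = S·e^((r+u−y)T) ⇒ (r+u−y) = ln(F/S)/T
ln(2287.02/2234.48) = 0.023241; /T ⇒ 0.049900
y = r + u − ln(F/S)/T = 0.0728 + 0.0383 − 0.049900 = 0.061200
y = 6.12%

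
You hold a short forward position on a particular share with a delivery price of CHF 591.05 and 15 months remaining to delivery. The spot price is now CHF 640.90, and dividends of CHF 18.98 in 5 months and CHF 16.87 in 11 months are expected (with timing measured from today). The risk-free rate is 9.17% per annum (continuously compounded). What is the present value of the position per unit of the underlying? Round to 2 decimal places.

-CHF 80.08

PV(remaining dividends) I = 18.98·e^(−0.0917·5/12) + 16.87·e^(−0.0917·11/12) = 33.7784
Current forward F = (S − I)·e^(rT) = (640.90 − 33.7784)·e^(0.0917·15/12) = 607.1216 × 1.121453 = 680.8583
Value (long) = (F − K)·e^(−rT) = (680.8583 − 591.05) × 0.891700 = 80.0821
Short position value = −(long value) = -CHF 80.08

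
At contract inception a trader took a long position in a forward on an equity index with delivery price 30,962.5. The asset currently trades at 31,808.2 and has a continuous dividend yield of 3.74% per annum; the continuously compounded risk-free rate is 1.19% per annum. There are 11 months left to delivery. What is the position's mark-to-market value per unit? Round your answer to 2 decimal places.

Current fair forward for the remaining 11 months: F = S·e^((r − q)·T), (r − q) = 0.0119 − 0.0374 = -0.0255
F = 31808.2 · e^(-0.0255 × 11/12) = 31808.2 × 0.97689608 = 31073.3059
Value of long forward = (F − K)·e^(−rT) = (31073.3059 − 30962.5) · e^(−0.0119·11/12)
= 110.8059 × 0.98915095 = 109.60

109.60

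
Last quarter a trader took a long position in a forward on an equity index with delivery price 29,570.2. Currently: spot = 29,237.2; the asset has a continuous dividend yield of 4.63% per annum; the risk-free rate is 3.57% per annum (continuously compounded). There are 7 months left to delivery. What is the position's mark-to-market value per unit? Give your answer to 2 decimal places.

Current fair forward for the remaining 7 months: F = S·e^((r − q)·T), (r − q) = 0.0357 − 0.0463 = -0.0106
F = 29237.2 · e^(-0.0106 × 7/12) = 29237.2 × 0.99383574 = 29056.9743
Value of long forward = (F − K)·e^(−rT) = (29056.9743 − 29570.2) · e^(−0.0357·7/12)
= -513.2257 × 0.97939034 = -502.65

-502.65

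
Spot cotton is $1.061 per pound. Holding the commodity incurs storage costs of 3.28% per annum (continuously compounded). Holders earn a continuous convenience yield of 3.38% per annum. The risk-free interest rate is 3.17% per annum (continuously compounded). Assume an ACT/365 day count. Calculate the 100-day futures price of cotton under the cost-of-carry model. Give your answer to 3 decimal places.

$1.070 per pound

Net carry = r + u − y = 0.0317 + 0.0328 − 0.0338 = 0.0307
F = S·e^((r+u−y)T) = 1.061 · e^(0.0307 × 100/365) = 1.061 · e^0.008411
= 1.061 × 1.008446 = $1.070 per pound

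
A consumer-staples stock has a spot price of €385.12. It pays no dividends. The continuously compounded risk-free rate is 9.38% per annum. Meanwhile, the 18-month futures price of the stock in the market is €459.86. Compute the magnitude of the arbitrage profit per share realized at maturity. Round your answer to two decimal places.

Fair futures: F* = S·e^(carry·T), with carry = r = 0.0938
F* = 385.12 · e^(0.0938 × 18/12) = 385.12 · e^0.140700 = 385.12 × 1.151079 = €443.3035
Market €459.86 > fair €443.3035: forward overpriced → cash-and-carry (buy spot, short the forward).
At maturity, profit = |F_mkt − F*| = |459.86 − 443.3035| = €16.56 per share

€16.56 per share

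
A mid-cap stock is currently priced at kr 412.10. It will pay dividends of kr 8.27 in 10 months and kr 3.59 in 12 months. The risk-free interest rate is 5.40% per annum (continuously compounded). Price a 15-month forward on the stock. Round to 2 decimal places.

PV(dividends) I = 8.27·e^(−0.0540·10/12) + 3.59·e^(−0.0540·12/12)
I = 7.9061 + 3.4013 = 11.3074
F = (S − I)·e^(rT) = (412.10 − 11.3074) · e^(0.0540·15/12)
= 400.7926 · e^0.067500 = 400.7926 × 1.069830 = kr 428.78

kr 428.78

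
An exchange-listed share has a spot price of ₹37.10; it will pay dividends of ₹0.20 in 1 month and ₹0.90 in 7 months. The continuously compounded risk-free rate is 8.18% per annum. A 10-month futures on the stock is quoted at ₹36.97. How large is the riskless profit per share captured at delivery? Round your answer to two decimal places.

₹1.62 per share

PV(dividends) I = 0.20·e^(−0.0818·1/12) + 0.90·e^(−0.0818·7/12) = 1.0567
Fair futures F* = (S − I)·e^(rT) = (37.10 − 1.0567)·e^0.068167 = 36.0433 × 1.070544 = 38.5859
Market ₹36.97 < fair 38.5859: forward underpriced → reverse cash-and-carry (short the stock, invest proceeds at r, pay the dividends, go long the forward).
Profit at T = |F_mkt − F*| = |36.97 − 38.5859| = ₹1.62 per share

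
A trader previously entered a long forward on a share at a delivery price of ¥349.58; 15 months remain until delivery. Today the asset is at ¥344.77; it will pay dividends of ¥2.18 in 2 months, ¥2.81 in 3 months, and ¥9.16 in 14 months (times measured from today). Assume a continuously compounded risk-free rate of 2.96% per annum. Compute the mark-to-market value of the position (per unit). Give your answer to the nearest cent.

-¥5.92

PV(remaining dividends) I = 2.18·e^(−0.0296·2/12) + 2.81·e^(−0.0296·3/12) + 9.16·e^(−0.0296·14/12) = 13.8076
Current forward F = (S − I)·e^(rT) = (344.77 − 13.8076)·e^(0.0296·15/12) = 330.9624 × 1.037693 = 343.4374
Value (long) = (F − K)·e^(−rT) = (343.4374 − 349.58) × 0.963676 = -5.9195
Value = -¥5.92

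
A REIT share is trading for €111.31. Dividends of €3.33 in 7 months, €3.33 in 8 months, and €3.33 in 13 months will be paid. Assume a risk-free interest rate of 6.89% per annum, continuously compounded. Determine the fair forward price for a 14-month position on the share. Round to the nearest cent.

€110.36

PV(dividends) I = 3.33·e^(−0.0689·7/12) + 3.33·e^(−0.0689·8/12) + 3.33·e^(−0.0689·13/12)
I = 3.1988 + 3.1805 + 3.0905 = 9.4698
F = (S − I)·e^(rT) = (111.31 − 9.4698) · e^(0.0689·14/12)
= 101.8402 · e^0.080383 = 101.8402 × 1.083702 = €110.36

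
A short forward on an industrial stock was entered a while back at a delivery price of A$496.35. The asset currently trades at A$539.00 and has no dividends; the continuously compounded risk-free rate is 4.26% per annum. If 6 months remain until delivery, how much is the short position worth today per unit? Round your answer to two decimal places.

-A$53.11

Current fair forward for the remaining 6 months: F = S·e^(r·T), r = 0.0426
F = 539.00 · e^(0.0426 × 6/12) = 539.00 × 1.021528 = 550.6036
Value of long forward = (F − K)·e^(−rT) = (550.6036 − 496.35) · e^(−0.0426·6/12)
= 54.2536 × 0.978925 = 53.11
Short position value = −(long value) = -A$53.11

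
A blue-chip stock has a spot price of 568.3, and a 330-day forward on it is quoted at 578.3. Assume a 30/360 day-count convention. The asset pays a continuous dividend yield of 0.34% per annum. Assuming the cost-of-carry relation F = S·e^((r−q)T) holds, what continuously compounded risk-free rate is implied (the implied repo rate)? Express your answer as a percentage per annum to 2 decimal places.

From F = S·e^((r−q)T): (r − q) = ln(F/S)/T
ln(578.3/568.3) = ln(1.017596) = 0.017443
(r − q) = 0.017443 / (330/360) = 0.019029
r = ln(F/S)/T + q = 0.019029 + 0.0034 = 0.022429
r = 2.24%

2.24%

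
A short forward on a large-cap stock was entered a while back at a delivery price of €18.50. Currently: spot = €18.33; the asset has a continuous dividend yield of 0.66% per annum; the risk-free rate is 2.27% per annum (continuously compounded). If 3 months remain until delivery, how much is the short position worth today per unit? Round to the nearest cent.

€0.10

Current fair forward for the remaining 3 months: F = S·e^((r − q)·T), (r − q) = 0.0227 − 0.0066 = 0.0161
F = 18.33 · e^(0.0161 × 3/12) = 18.33 × 1.004033 = 18.4039
Value of long forward = (F − K)·e^(−rT) = (18.4039 − 18.50) · e^(−0.0227·3/12)
= -0.0961 × 0.994341 = -0.10
Short position value = −(long value) = €0.10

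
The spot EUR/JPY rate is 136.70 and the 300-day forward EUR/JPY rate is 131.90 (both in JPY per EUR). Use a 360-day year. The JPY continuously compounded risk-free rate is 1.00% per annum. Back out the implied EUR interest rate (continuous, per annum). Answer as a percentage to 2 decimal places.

F = S·e^((r_JPY − r_EUR)T) ⇒ r_EUR = r_JPY − ln(F/S)/T
ln(131.90/136.70) = -0.035745; /(300/360) = -0.042894
r_EUR = 0.0100 + 0.042894 = 0.052894
r_EUR = 5.29%

5.29%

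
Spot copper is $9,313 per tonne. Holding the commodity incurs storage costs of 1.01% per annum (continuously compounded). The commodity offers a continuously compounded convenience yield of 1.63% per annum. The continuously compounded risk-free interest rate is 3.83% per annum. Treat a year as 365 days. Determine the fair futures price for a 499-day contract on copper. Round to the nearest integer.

Net carry = r + u − y = 0.0383 + 0.0101 − 0.0163 = 0.0321
F = S·e^((r+u−y)T) = 9313 · e^(0.0321 × 499/365) = 9313 · e^0.043885
= 9313 × 1.044862 = $9,731 per tonne

$9,731 per tonne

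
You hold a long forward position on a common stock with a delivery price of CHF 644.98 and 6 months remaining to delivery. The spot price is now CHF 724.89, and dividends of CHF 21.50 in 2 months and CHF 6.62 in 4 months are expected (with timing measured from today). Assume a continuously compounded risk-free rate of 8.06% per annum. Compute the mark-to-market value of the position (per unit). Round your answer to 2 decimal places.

CHF 77.73

PV(remaining dividends) I = 21.50·e^(−0.0806·2/12) + 6.62·e^(−0.0806·4/12) = 27.6576
Current forward F = (S − I)·e^(rT) = (724.89 − 27.6576)·e^(0.0806·6/12) = 697.2324 × 1.041123 = 725.9047
Value (long) = (F − K)·e^(−rT) = (725.9047 − 644.98) × 0.960501 = 77.7283
Value = CHF 77.73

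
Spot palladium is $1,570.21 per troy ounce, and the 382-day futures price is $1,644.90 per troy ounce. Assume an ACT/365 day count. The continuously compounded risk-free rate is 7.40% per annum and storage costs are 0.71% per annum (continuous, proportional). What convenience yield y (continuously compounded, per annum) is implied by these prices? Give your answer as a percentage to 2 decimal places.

F = S·e^((r+u−y)T) ⇒ (r+u−y) = ln(F/S)/T
ln(1644.90/1570.21) = 0.046470; /T ⇒ 0.044402
y = r + u − ln(F/S)/T = 0.0740 + 0.0071 − 0.044402 = 0.036698
y = 3.67%

3.67%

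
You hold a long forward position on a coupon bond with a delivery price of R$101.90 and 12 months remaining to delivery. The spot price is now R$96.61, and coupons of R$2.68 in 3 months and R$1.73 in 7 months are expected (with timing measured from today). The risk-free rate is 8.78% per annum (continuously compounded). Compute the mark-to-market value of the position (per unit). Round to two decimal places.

-R$0.99

PV(remaining coupons) I = 2.68·e^(−0.0878·3/12) + 1.73·e^(−0.0878·7/12) = 4.2654
Current forward F = (S − I)·e^(rT) = (96.61 − 4.2654)·e^(0.0878·12/12) = 92.3446 × 1.091770 = 100.8191
Value (long) = (F − K)·e^(−rT) = (100.8191 − 101.90) × 0.915944 = -0.9900
Value = -R$0.99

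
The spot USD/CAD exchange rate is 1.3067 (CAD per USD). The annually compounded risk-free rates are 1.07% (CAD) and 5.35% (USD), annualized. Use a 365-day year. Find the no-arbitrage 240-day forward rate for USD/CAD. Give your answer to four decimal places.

1.2715

By covered interest parity, F = S · (1+r_CAD)^T / (1+r_USD)^T
= 1.3067 × 1.007023 / 1.034863 = 1.3067 × 0.973098
F = 1.2715 CAD per USD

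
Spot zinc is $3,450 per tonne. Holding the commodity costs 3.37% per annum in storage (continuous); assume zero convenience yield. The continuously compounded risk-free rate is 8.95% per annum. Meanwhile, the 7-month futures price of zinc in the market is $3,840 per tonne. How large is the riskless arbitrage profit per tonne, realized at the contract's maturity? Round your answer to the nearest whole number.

Fair futures: F* = S·e^(carry·T), with carry = (r + u) = 0.0895 + 0.0337 = 0.1232
F* = 3450 · e^(0.1232 × 7/12) = 3450 · e^0.071867 = 3450 × 1.074512 = $3707.0664
Market $3840 > fair $3707.0664: forward overpriced → cash-and-carry (buy spot, short the forward).
At maturity, profit = |F_mkt − F*| = |3840 − 3707.0664| = $133 per tonne

$133 per tonne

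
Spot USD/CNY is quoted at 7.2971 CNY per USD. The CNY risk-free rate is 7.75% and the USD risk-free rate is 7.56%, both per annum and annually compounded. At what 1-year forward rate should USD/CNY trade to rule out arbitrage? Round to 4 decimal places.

7.3100

By covered interest parity, F = S · (1+r_CNY)^T / (1+r_USD)^T
= 7.2971 × 1.077500 / 1.075600 = 7.2971 × 1.001766
F = 7.3100 CNY per USD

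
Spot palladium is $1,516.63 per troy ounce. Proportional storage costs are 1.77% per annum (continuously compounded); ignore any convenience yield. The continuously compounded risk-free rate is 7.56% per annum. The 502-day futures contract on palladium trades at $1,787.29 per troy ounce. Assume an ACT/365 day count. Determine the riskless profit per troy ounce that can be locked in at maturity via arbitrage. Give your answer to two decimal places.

Fair futures: F* = S·e^(carry·T), with carry = (r + u) = 0.0756 + 0.0177 = 0.0933
F* = 1516.63 · e^(0.0933 × 502/365) = 1516.63 · e^0.12831945 = 1516.63 × 1.13691613 = $1724.2811
Market $1787.29 > fair $1724.2811: forward overpriced → cash-and-carry (buy spot, short the forward).
At maturity, profit = |F_mkt − F*| = |1787.29 − 1724.2811| = $63.01 per troy ounce

$63.01 per troy ounce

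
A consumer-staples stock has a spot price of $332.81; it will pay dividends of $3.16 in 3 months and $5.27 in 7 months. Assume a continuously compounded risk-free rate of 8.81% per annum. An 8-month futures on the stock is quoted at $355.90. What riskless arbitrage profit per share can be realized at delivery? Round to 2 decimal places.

$11.54 per share

PV(dividends) I = 3.16·e^(−0.0881·3/12) + 5.27·e^(−0.0881·7/12) = 8.0972
Fair futures F* = (S − I)·e^(rT) = (332.81 − 8.0972)·e^0.058733 = 324.7128 × 1.060492 = 344.3553
Market $355.90 > fair 344.3553: forward overpriced → cash-and-carry (borrow at r, buy the stock and collect the dividends, short the forward).
Profit at T = |F_mkt − F*| = |355.90 − 344.3553| = $11.54 per share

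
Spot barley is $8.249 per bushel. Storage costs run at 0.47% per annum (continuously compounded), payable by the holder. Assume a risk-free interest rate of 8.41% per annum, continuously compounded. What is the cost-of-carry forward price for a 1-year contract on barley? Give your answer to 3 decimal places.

Net carry = r + u − y = 0.0841 + 0.0047 − 0.0000 = 0.0888
F = S·e^((r+u−y)T) = 8.249 · e^(0.0888 × 1) = 8.249 · e^0.088800
= 8.249 × 1.092862 = $9.015 per bushel

$9.015 per bushel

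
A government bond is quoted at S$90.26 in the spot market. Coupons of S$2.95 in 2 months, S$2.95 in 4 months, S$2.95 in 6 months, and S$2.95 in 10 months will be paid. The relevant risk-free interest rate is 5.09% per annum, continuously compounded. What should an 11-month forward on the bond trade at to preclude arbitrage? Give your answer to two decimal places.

PV(coupons) I = 2.95·e^(−0.0509·2/12) + 2.95·e^(−0.0509·4/12) + 2.95·e^(−0.0509·6/12) + 2.95·e^(−0.0509·10/12)
I = 2.9251 + 2.9004 + 2.8759 + 2.8275 = 11.5289
F = (S − I)·e^(rT) = (90.26 − 11.5289) · e^(0.0509·11/12)
= 78.7311 · e^0.046658 = 78.7311 × 1.047764 = S$82.49

S$82.49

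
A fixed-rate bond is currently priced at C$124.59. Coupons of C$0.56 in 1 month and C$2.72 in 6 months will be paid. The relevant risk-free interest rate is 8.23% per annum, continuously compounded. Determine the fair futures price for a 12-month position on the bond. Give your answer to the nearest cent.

C$131.84

PV(coupons) I = 0.56·e^(−0.0823·1/12) + 2.72·e^(−0.0823·6/12)
I = 0.5562 + 2.6103 = 3.1665
F = (S − I)·e^(rT) = (124.59 − 3.1665) · e^(0.0823·12/12)
= 121.4235 · e^0.082300 = 121.4235 × 1.085781 = C$131.84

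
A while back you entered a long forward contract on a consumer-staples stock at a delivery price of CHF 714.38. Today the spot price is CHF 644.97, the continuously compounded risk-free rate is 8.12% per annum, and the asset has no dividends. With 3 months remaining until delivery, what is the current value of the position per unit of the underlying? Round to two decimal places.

-CHF 55.05

Current fair forward for the remaining 3 months: F = S·e^(r·T), r = 0.0812
F = 644.97 · e^(0.0812 × 3/12) = 644.97 × 1.020507 = 658.1964
Value of long forward = (F − K)·e^(−rT) = (658.1964 − 714.38) · e^(−0.0812·3/12)
= -56.1836 × 0.979905 = -55.05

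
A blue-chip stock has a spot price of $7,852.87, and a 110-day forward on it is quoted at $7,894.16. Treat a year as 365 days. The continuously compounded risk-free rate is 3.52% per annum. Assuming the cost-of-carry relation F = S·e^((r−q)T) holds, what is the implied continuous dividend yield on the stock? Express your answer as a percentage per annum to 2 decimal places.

From F = S·e^((r−q)T): (r − q) = ln(F/S)/T
ln(7894.16/7852.87) = ln(1.005258) = 0.005244
(r − q) = 0.005244 / (110/365) = 0.017401
q = r − ln(F/S)/T = 0.0352 − 0.017401 = 0.017799
q = 1.78%

1.78%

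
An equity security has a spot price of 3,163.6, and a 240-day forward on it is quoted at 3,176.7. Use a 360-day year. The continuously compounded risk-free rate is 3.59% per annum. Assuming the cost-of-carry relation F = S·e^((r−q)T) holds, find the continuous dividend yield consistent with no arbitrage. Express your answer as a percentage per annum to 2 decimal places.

From F = S·e^((r−q)T): (r − q) = ln(F/S)/T
ln(3176.7/3163.6) = ln(1.004141) = 0.004132
(r − q) = 0.004132 / (240/360) = 0.006198
q = r − ln(F/S)/T = 0.0359 − 0.006198 = 0.029702
q = 2.97%

2.97%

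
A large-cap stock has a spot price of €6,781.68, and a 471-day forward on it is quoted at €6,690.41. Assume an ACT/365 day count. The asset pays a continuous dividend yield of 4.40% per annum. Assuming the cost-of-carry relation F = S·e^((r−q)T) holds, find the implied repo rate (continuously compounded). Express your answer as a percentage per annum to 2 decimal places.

From F = S·e^((r−q)T): (r − q) = ln(F/S)/T
ln(6690.41/6781.68) = ln(0.986542) = -0.013549
(r − q) = -0.013549 / (471/365) = -0.010500
r = ln(F/S)/T + q = -0.010500 + 0.0440 = 0.033500
r = 3.35%

3.35%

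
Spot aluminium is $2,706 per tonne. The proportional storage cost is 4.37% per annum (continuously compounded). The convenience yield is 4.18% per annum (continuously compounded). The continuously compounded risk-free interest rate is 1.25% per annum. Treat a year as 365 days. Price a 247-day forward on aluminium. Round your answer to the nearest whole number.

Net carry = r + u − y = 0.0125 + 0.0437 − 0.0418 = 0.0144
F = S·e^((r+u−y)T) = 2706 · e^(0.0144 × 247/365) = 2706 · e^0.009745
= 2706 × 1.009793 = $2,732 per tonne

$2,732 per tonne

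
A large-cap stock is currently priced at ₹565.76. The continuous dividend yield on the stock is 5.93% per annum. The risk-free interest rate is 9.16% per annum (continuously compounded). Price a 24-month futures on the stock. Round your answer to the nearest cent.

F = S·e^((r − q)T) = 565.76 · e^((0.0916 − 0.0593) × 24/12)
= 565.76 · e^0.064600 = 565.76 × 1.066732
F = ₹603.51

₹603.51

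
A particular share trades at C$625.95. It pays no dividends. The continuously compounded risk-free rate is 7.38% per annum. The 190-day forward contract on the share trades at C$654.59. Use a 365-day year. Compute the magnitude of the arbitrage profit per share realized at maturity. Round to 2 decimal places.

Fair forward: F* = S·e^(carry·T), with carry = r = 0.0738
F* = 625.95 · e^(0.0738 × 190/365) = 625.95 · e^0.038416 = 625.95 × 1.039163 = C$650.4641
Market C$654.59 > fair C$650.4641: forward overpriced → cash-and-carry (buy spot, short the forward).
At maturity, profit = |F_mkt − F*| = |654.59 − 650.4641| = C$4.13 per share

C$4.13 per share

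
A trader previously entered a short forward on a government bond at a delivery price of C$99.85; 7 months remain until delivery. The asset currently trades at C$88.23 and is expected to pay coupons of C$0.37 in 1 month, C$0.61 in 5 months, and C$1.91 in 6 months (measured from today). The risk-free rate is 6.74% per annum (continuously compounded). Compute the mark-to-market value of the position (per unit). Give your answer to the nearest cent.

C$10.58

PV(remaining coupons) I = 0.37·e^(−0.0674·1/12) + 0.61·e^(−0.0674·5/12) + 1.91·e^(−0.0674·6/12) = 2.8077
Current forward F = (S − I)·e^(rT) = (88.23 − 2.8077)·e^(0.0674·7/12) = 85.4223 × 1.040100 = 88.8477
Value (long) = (F − K)·e^(−rT) = (88.8477 − 99.85) × 0.961446 = -10.5781
Short position value = −(long value) = C$10.58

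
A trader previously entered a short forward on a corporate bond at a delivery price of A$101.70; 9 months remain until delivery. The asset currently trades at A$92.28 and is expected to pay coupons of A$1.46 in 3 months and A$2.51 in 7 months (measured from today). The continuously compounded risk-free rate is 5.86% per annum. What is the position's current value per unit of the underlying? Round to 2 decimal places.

PV(remaining coupons) I = 1.46·e^(−0.0586·3/12) + 2.51·e^(−0.0586·7/12) = 3.8644
Current forward F = (S − I)·e^(rT) = (92.28 − 3.8644)·e^(0.0586·9/12) = 88.4156 × 1.044930 = 92.3881
Value (long) = (F − K)·e^(−rT) = (92.3881 − 101.70) × 0.957002 = -8.9115
Short position value = −(long value) = A$8.91

A$8.91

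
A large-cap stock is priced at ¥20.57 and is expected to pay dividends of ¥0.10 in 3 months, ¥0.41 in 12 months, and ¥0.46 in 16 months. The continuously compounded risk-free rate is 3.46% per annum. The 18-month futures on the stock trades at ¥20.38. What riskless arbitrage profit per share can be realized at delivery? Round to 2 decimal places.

PV(dividends) I = 0.10·e^(−0.0346·3/12) + 0.41·e^(−0.0346·12/12) + 0.46·e^(−0.0346·16/12) = 0.9345
Fair futures F* = (S − I)·e^(rT) = (20.57 − 0.9345)·e^0.051900 = 19.6355 × 1.053270 = 20.6815
Market ¥20.38 < fair 20.6815: forward underpriced → reverse cash-and-carry (short the stock, invest proceeds at r, pay the dividends, go long the forward).
Profit at T = |F_mkt − F*| = |20.38 − 20.6815| = ¥0.30 per share

¥0.30 per share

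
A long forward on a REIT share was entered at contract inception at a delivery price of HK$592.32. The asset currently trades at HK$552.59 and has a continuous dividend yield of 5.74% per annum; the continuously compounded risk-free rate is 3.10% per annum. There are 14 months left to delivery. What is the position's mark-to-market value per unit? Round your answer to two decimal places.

-HK$54.48

Current fair forward for the remaining 14 months: F = S·e^((r − q)·T), (r − q) = 0.0310 − 0.0574 = -0.0264
F = 552.59 · e^(-0.0264 × 14/12) = 552.59 × 0.969669 = 535.8294
Value of long forward = (F − K)·e^(−rT) = (535.8294 − 592.32) · e^(−0.0310·14/12)
= -56.4906 × 0.964480 = -54.48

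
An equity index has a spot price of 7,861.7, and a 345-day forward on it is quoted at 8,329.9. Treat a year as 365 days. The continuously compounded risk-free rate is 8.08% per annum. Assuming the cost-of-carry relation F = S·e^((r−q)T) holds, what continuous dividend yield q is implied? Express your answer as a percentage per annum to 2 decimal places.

1.96%

From F = S·e^((r−q)T): (r − q) = ln(F/S)/T
ln(8329.9/7861.7) = ln(1.059555) = 0.057849
(r − q) = 0.057849 / (345/365) = 0.061203
q = r − ln(F/S)/T = 0.0808 − 0.061203 = 0.019597
q = 1.96%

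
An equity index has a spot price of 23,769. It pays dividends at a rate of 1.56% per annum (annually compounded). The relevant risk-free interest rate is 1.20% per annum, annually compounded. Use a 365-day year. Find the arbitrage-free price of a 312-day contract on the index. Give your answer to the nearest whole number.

F = S · (1+r)^T / (1+q)^T
= 23769 × 1.010249 / 1.013320 = 23769 × 0.996969
F = 23,697

23,697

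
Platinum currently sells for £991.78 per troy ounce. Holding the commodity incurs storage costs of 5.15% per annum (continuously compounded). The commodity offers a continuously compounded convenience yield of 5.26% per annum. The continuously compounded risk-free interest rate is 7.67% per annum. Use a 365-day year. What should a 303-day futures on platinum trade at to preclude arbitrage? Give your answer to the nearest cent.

Net carry = r + u − y = 0.0767 + 0.0515 − 0.0526 = 0.0756
F = S·e^((r+u−y)T) = 991.78 · e^(0.0756 × 303/365) = 991.78 · e^0.062758
= 991.78 × 1.064769 = £1,056.02 per troy ounce

£1,056.02 per troy ounce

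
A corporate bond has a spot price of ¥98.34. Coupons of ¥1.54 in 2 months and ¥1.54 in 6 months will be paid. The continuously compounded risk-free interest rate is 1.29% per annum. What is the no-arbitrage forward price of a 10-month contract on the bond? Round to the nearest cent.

PV(coupons) I = 1.54·e^(−0.0129·2/12) + 1.54·e^(−0.0129·6/12)
I = 1.5367 + 1.5301 = 3.0668
F = (S − I)·e^(rT) = (98.34 − 3.0668) · e^(0.0129·10/12)
= 95.2732 · e^0.010750 = 95.2732 × 1.010808 = ¥96.30

¥96.30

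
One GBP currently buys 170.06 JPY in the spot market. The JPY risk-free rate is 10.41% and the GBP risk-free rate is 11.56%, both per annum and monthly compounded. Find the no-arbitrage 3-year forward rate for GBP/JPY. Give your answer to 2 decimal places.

By covered interest parity, F = S · (1+r_JPY/12)^(12T) / (1+r_GBP/12)^(12T)
= 170.06 × 1.364725 / 1.412188 = 170.06 × 0.966390
F = 164.34 JPY per GBP

164.34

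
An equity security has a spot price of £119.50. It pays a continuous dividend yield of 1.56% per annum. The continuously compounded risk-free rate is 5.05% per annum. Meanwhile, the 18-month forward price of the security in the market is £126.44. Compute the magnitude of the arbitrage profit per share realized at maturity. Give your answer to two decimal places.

£0.52 per share

Fair forward: F* = S·e^(carry·T), with carry = (r − q) = 0.0505 − 0.0156 = 0.0349
F* = 119.50 · e^(0.0349 × 18/12) = 119.50 · e^0.052350 = 119.50 × 1.053744 = £125.9224
Market £126.44 > fair £125.9224: forward overpriced → cash-and-carry (buy spot, short the forward).
At maturity, profit = |F_mkt − F*| = |126.44 − 125.9224| = £0.52 per share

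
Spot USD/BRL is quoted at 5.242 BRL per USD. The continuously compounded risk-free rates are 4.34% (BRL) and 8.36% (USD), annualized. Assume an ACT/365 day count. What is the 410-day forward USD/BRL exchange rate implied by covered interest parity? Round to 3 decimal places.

5.011

F = S·e^((r_BRL − r_USD)T) = 5.242 · e^((0.0434 − 0.0836) × 410/365)
= 5.242 · e^-0.045156 = 5.242 × 0.955848
F = 5.011 BRL per USD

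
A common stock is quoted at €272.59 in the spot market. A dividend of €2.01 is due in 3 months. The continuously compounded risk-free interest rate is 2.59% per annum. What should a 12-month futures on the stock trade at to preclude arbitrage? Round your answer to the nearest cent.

PV(dividends) I = 2.01·e^(−0.0259·3/12)
I = 1.9970
F = (S − I)·e^(rT) = (272.59 − 1.9970) · e^(0.0259·12/12)
= 270.5930 · e^0.025900 = 270.5930 × 1.026238 = €277.69

€277.69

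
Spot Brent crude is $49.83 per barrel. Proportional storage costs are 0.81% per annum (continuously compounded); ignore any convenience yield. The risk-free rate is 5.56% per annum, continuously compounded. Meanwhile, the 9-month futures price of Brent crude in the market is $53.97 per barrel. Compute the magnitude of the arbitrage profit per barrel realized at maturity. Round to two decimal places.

Fair futures: F* = S·e^(carry·T), with carry = (r + u) = 0.0556 + 0.0081 = 0.0637
F* = 49.83 · e^(0.0637 × 9/12) = 49.83 · e^0.047775 = 49.83 × 1.048935 = $52.2684
Market $53.97 > fair $52.2684: forward overpriced → cash-and-carry (buy spot, short the forward).
At maturity, profit = |F_mkt − F*| = |53.97 − 52.2684| = $1.70 per barrel

$1.70 per barrel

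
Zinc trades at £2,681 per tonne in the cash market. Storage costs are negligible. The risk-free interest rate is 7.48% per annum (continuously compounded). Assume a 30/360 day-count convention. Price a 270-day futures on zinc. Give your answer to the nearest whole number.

F = S·e^(rT) = 2681 · e^(0.0748 × 270/360) = 2681 · e^0.056100
= 2681 × 1.057703 = £2,836 per tonne

£2,836 per tonne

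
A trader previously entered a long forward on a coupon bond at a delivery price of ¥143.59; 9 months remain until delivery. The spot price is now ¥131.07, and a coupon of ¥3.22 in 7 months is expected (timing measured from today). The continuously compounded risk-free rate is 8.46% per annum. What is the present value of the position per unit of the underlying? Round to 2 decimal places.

-¥6.76

PV(remaining coupons) I = 3.22·e^(−0.0846·7/12) = 3.0650
Current forward F = (S − I)·e^(rT) = (131.07 − 3.0650)·e^(0.0846·9/12) = 128.0050 × 1.065506 = 136.3901
Value (long) = (F − K)·e^(−rT) = (136.3901 − 143.59) × 0.938521 = -6.7573
Value = -¥6.76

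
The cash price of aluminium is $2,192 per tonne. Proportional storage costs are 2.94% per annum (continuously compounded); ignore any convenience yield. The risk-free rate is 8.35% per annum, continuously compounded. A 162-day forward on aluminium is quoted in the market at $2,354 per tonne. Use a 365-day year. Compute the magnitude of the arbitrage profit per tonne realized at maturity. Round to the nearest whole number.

$49 per tonne

Fair forward: F* = S·e^(carry·T), with carry = (r + u) = 0.0835 + 0.0294 = 0.1129
F* = 2192 · e^(0.1129 × 162/365) = 2192 · e^0.050109 = 2192 × 1.051386 = $2304.6381
Market $2354 > fair $2304.6381: forward overpriced → cash-and-carry (buy spot, short the forward).
At maturity, profit = |F_mkt − F*| = |2354 − 2304.6381| = $49 per tonne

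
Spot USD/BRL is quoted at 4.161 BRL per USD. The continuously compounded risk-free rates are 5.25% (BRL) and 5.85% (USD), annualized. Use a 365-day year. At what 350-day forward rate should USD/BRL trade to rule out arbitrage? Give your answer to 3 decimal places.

F = S·e^((r_BRL − r_USD)T) = 4.161 · e^((0.0525 − 0.0585) × 350/365)
= 4.161 · e^-0.005753 = 4.161 × 0.994264
F = 4.137 BRL per USD

4.137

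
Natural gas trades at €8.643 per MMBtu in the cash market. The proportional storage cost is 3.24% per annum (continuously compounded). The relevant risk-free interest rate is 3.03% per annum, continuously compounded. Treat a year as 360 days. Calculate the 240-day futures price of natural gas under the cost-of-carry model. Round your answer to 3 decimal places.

€9.012 per MMBtu

Net carry = r + u − y = 0.0303 + 0.0324 − 0.0000 = 0.0627
F = S·e^((r+u−y)T) = 8.643 · e^(0.0627 × 240/360) = 8.643 · e^0.041800
= 8.643 × 1.042686 = €9.012 per MMBtu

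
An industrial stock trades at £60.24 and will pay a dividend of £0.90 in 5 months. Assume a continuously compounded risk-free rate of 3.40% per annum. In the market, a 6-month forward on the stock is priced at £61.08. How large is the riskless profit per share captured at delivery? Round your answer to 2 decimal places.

PV(dividends) I = 0.90·e^(−0.0340·5/12) = 0.8873
Fair forward F* = (S − I)·e^(rT) = (60.24 − 0.8873)·e^0.017000 = 59.3527 × 1.017145 = 60.3703
Market £61.08 > fair 60.3703: forward overpriced → cash-and-carry (borrow at r, buy the stock and collect the dividends, short the forward).
Profit at T = |F_mkt − F*| = |61.08 − 60.3703| = £0.71 per share

£0.71 per share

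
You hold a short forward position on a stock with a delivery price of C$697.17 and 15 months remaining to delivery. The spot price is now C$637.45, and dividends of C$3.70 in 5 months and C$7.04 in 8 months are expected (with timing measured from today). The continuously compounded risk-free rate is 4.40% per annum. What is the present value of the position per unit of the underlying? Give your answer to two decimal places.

C$32.88

PV(remaining dividends) I = 3.70·e^(−0.0440·5/12) + 7.04·e^(−0.0440·8/12) = 10.4693
Current forward F = (S − I)·e^(rT) = (637.45 − 10.4693)·e^(0.0440·15/12) = 626.9807 × 1.056541 = 662.4308
Value (long) = (F − K)·e^(−rT) = (662.4308 − 697.17) × 0.946485 = -32.8801
Short position value = −(long value) = C$32.88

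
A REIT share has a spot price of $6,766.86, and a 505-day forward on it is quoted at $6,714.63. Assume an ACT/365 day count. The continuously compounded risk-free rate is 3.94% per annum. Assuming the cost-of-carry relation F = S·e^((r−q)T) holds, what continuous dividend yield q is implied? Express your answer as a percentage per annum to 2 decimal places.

From F = S·e^((r−q)T): (r − q) = ln(F/S)/T
ln(6714.63/6766.86) = ln(0.992282) = -0.007748
(r − q) = -0.007748 / (505/365) = -0.005600
q = r − ln(F/S)/T = 0.0394 + 0.005600 = 0.045000
q = 4.50%

4.50%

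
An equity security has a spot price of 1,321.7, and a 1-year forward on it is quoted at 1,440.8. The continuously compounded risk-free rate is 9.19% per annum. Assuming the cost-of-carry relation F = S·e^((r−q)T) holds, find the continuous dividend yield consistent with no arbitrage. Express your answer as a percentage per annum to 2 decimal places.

0.56%

From F = S·e^((r−q)T): (r − q) = ln(F/S)/T
ln(1440.8/1321.7) = ln(1.090111) = 0.086280
(r − q) = 0.086280 / (1) = 0.086280
q = r − ln(F/S)/T = 0.0919 − 0.086280 = 0.005620
q = 0.56%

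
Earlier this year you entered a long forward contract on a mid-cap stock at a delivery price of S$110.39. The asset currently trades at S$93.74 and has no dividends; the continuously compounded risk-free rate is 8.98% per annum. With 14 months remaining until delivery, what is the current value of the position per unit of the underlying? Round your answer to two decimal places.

Current fair forward for the remaining 14 months: F = S·e^(r·T), r = 0.0898
F = 93.74 · e^(0.0898 × 14/12) = 93.74 × 1.110451 = 104.0937
Value of long forward = (F − K)·e^(−rT) = (104.0937 − 110.39) · e^(−0.0898·14/12)
= -6.2963 × 0.900535 = -5.67

-S$5.67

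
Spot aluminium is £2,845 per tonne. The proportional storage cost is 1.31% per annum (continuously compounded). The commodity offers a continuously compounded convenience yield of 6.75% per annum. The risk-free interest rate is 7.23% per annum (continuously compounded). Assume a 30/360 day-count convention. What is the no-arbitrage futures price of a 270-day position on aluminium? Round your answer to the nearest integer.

Net carry = r + u − y = 0.0723 + 0.0131 − 0.0675 = 0.0179
F = S·e^((r+u−y)T) = 2845 · e^(0.0179 × 270/360) = 2845 · e^0.013425
= 2845 × 1.013516 = £2,883 per tonne

£2,883 per tonne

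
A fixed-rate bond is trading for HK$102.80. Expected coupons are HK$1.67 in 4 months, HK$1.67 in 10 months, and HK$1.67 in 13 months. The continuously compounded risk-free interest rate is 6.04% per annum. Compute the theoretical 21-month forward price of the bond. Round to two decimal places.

HK$108.94

PV(coupons) I = 1.67·e^(−0.0604·4/12) + 1.67·e^(−0.0604·10/12) + 1.67·e^(−0.0604·13/12)
I = 1.6367 + 1.5880 + 1.5642 = 4.7889
F = (S − I)·e^(rT) = (102.80 − 4.7889) · e^(0.0604·21/12)
= 98.0111 · e^0.105700 = 98.0111 × 1.111488 = HK$108.94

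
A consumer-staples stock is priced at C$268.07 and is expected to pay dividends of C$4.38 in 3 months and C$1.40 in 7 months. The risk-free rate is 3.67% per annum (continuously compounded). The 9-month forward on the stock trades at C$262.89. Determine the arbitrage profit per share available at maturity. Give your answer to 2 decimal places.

C$6.79 per share

PV(dividends) I = 4.38·e^(−0.0367·3/12) + 1.40·e^(−0.0367·7/12) = 5.7103
Fair forward F* = (S − I)·e^(rT) = (268.07 − 5.7103)·e^0.027525 = 262.3597 × 1.027907 = 269.6814
Market C$262.89 < fair 269.6814: forward underpriced → reverse cash-and-carry (short the stock, invest proceeds at r, pay the dividends, go long the forward).
Profit at T = |F_mkt − F*| = |262.89 − 269.6814| = C$6.79 per share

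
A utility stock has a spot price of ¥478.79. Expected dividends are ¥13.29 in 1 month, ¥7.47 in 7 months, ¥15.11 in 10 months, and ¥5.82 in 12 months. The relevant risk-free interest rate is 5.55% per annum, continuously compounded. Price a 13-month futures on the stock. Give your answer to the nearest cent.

¥465.56

PV(dividends) I = 13.29·e^(−0.0555·1/12) + 7.47·e^(−0.0555·7/12) + 15.11·e^(−0.0555·10/12) + 5.82·e^(−0.0555·12/12)
I = 13.2287 + 7.2320 + 14.4271 + 5.5058 = 40.3936
F = (S − I)·e^(rT) = (478.79 − 40.3936) · e^(0.0555·13/12)
= 438.3964 · e^0.060125 = 438.3964 × 1.061969 = ¥465.56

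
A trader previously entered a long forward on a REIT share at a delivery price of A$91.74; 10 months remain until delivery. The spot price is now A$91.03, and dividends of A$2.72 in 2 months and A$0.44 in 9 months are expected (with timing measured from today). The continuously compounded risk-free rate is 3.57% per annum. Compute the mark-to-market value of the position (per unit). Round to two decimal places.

PV(remaining dividends) I = 2.72·e^(−0.0357·2/12) + 0.44·e^(−0.0357·9/12) = 3.1322
Current forward F = (S − I)·e^(rT) = (91.03 − 3.1322)·e^(0.0357·10/12) = 87.8978 × 1.030197 = 90.5520
Value (long) = (F − K)·e^(−rT) = (90.5520 − 91.74) × 0.970688 = -1.1532
Value = -A$1.15

-A$1.15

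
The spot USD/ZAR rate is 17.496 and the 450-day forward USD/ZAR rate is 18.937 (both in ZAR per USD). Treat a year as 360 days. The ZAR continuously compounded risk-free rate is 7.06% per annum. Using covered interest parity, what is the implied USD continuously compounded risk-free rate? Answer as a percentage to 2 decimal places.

F = S·e^((r_ZAR − r_USD)T) ⇒ r_USD = r_ZAR − ln(F/S)/T
ln(18.937/17.496) = 0.079145; /(450/360) = 0.063316
r_USD = 0.0706 − 0.063316 = 0.007284
r_USD = 0.73%

0.73%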